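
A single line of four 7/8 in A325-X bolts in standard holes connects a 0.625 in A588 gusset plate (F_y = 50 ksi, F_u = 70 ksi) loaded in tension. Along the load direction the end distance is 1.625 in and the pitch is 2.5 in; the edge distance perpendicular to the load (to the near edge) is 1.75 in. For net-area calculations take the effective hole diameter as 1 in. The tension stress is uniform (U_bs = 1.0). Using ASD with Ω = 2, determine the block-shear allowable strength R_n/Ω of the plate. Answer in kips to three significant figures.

101 kips

Shear plane L_v = 1.625 + 3·2.5 = 9.125 in; A_gv = 9.125 × 0.625 = 5.703 in².
A_nv = (9.125 − 3.5·1) × 0.625 = 3.516 in².
A_nt = (1.75 − 0.5·1) × 0.625 = 0.7812 in².
0.6 F_u A_nv = 147.7 kips; 0.6 F_y A_gv = 171.1 kips → shear rupture governs the shear term.
R_n = 147.7 + 1.0 × 70 × 0.7812 = 202.3 kips.
Allowable strength R_n/Ω = 202.3 / 2 = 101 kips.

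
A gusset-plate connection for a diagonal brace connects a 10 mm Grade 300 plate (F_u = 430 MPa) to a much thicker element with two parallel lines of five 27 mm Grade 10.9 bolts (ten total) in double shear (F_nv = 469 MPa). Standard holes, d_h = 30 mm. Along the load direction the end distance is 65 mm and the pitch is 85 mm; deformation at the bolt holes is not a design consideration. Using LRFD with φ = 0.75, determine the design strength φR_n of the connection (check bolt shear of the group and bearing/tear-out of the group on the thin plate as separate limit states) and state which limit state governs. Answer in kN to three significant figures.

Bolt shear: A_b = π·27²/4 = 572.6 mm²; R_n = 469 × 572.6 × 10 × 2 / 1000 = 5371 kN → 0.75 × 5371 = 4030 kN.
Bearing (1.5 l_c t F_u ≤ 3.0 d t F_u): upper limit = 3.0·27·10·430 / 1000 = 348.3 kN.
  Edge l_c = 65 − 30/2 = 50 → r_n = 322.5 kN; interior l_c = 85 − 30 = 55 → r_n = 348.3 kN.
  R_n,bearing = 2·322.5 + 8·348.3 = 3431 kN → 0.75 × 3431 = 2570 kN.
Bearing governs: 2570 kN.

2570 kN (bearing governs)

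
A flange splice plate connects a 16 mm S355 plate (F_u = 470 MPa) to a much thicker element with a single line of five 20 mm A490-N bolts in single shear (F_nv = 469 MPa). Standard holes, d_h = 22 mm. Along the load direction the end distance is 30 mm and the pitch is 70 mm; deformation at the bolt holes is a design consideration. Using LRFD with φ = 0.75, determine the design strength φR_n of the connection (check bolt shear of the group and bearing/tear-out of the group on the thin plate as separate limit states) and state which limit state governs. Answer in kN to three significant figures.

553 kN (bolt shear governs)

Bolt shear: A_b = π·20²/4 = 314.2 mm²; R_n = 469 × 314.2 × 5 × 1 / 1000 = 736.7 kN → 0.75 × 736.7 = 553 kN.
Bearing (1.2 l_c t F_u ≤ 2.4 d t F_u): upper limit = 2.4·20·16·470 / 1000 = 361 kN.
  Edge l_c = 30 − 22/2 = 19 → r_n = 171.5 kN; interior l_c = 70 − 22 = 48 → r_n = 361 kN.
  R_n,bearing = 1·171.5 + 4·361 = 1615 kN → 0.75 × 1615 = 1210 kN.
Bolt shear governs: 553 kN.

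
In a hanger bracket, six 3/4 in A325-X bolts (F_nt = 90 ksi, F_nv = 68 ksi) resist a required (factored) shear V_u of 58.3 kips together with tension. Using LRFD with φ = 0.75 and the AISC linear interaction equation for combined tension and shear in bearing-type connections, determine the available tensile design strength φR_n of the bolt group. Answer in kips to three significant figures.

155 kips

A_b = π·0.75²/4 = 0.4418 in²; f_rv = 58.3 / (6 × 0.4418) = 21.99 ksi.
F'_nt = 1.3 F_nt − (F_nt / φF_nv) f_rv = 1.3·90 − (90/(0.75·68))·21.99 = 78.19 ksi, capped at F_nt → F'_nt = 78.19 ksi.
R_n = F'_nt · A_b · n = 78.19 × 0.4418 × 6 = 207.3 kips.
Design strength φR_n = 0.75 × 207.3 = 155 kips.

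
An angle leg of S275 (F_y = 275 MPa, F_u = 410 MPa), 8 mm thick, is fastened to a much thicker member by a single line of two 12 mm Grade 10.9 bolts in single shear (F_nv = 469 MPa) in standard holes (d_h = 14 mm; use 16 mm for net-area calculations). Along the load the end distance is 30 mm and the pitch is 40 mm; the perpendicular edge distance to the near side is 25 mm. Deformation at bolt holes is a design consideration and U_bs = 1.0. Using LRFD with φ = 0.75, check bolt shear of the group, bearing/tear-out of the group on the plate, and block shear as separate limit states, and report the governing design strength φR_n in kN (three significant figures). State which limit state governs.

79.6 kN (bolt shear governs)

Bolt shear: A_b = π·12²/4 = 113.1 mm²; R_n = 469 × 113.1 × 2 × 1 / 1000 = 106.1 kN → 0.75 × 106.1 = 79.6 kN.
Bearing: edge l_c = 23, r_n = 90.53 kN; interior l_c = 26, r_n = 94.46 kN; R_n = 90.53 + 1·94.46 = 185 kN → 139 kN.
Block shear: A_gv = 560, A_nv = 368, A_nt = 136 mm²; R_n = min(0.6F_uA_nv, 0.6F_yA_gv) + U_bs·F_u·A_nt = 146.3 kN → 110 kN.
Bolt shear governs: 79.6 kN.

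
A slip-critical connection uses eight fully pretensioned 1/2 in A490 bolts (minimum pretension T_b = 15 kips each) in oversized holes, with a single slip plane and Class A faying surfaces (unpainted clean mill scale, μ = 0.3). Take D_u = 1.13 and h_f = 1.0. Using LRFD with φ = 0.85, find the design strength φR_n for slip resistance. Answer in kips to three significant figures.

R_n = μ · D_u · h_f · T_b · n_s · n_b = 0.3 × 1.13 × 1.0 × 15 × 1 × 8 = 40.68 kips.
Design strength φR_n = 0.85 × 40.68 = 34.6 kips.

34.6 kips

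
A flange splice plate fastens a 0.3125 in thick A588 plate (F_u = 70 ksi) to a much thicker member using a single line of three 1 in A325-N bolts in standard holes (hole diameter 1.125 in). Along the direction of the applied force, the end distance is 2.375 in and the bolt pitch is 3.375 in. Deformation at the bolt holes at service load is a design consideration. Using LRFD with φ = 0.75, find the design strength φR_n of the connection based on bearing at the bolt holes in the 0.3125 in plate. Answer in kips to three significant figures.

Per bolt r_n = 1.2 l_c t F_u ≤ 2.4 d t F_u; upper limit = 2.4 × 1 × 0.3125 × 70 = 52.5 kips.
Edge bolt: l_c = 2.375 − 1.125/2 = 1.812 in → 1.2 × 1.812 × 0.3125 × 70 = 47.58 → r_n = 47.58 kips.
Interior bolts: l_c = 3.375 − 1.125 = 2.25 in → 1.2 × 2.25 × 0.3125 × 70 = 59.06 → r_n = 52.5 kips.
R_n = 1 × 47.58 + 2 × 52.5 = 152.6 kips.
Design strength φR_n = 0.75 × 152.6 = 114 kips.

114 kips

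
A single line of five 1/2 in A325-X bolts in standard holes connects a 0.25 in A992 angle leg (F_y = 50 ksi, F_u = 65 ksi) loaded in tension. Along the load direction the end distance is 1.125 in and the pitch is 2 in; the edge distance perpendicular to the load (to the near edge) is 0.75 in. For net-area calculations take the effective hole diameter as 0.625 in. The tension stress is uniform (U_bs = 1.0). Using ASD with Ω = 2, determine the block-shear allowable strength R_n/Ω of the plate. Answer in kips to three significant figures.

Shear plane L_v = 1.125 + 4·2 = 9.125 in; A_gv = 9.125 × 0.25 = 2.281 in².
A_nv = (9.125 − 4.5·0.625) × 0.25 = 1.578 in².
A_nt = (0.75 − 0.5·0.625) × 0.25 = 0.1094 in².
0.6 F_u A_nv = 61.55 kips; 0.6 F_y A_gv = 68.44 kips → shear rupture governs the shear term.
R_n = 61.55 + 1.0 × 65 × 0.1094 = 68.66 kips.
Allowable strength R_n/Ω = 68.66 / 2 = 34.3 kips.

34.3 kips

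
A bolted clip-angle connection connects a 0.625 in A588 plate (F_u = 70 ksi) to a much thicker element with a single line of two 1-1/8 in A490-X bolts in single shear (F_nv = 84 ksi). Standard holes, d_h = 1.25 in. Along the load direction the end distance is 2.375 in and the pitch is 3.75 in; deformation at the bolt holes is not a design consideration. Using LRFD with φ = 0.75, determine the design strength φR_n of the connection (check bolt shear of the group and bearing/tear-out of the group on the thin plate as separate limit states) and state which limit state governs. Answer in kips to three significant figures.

125 kips (bolt shear governs)

Bolt shear: A_b = π·1.125²/4 = 0.994 in²; R_n = 84 × 0.994 × 2 × 1 = 167 kips → 0.75 × 167 = 125 kips.
Bearing (1.5 l_c t F_u ≤ 3.0 d t F_u): upper limit = 3.0·1.125·0.625·70 = 147.7 kips.
  Edge l_c = 2.375 − 1.25/2 = 1.75 → r_n = 114.8 kips; interior l_c = 3.75 − 1.25 = 2.5 → r_n = 147.7 kips.
  R_n,bearing = 1·114.8 + 1·147.7 = 262.5 kips → 0.75 × 262.5 = 197 kips.
Bolt shear governs: 125 kips.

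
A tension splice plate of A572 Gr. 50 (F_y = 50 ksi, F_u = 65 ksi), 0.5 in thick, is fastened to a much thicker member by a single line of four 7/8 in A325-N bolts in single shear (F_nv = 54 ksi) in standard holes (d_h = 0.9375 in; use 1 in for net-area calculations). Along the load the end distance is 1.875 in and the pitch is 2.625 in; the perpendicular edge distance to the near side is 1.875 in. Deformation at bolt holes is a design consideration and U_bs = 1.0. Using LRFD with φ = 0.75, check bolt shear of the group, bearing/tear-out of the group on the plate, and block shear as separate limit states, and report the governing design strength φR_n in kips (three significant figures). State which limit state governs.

97.4 kips (bolt shear governs)

Bolt shear: A_b = π·0.875²/4 = 0.6013 in²; R_n = 54 × 0.6013 × 4 × 1 = 129.9 kips → 0.75 × 129.9 = 97.4 kips.
Bearing: edge l_c = 1.406, r_n = 54.84 kips; interior l_c = 1.688, r_n = 65.81 kips; R_n = 54.84 + 3·65.81 = 252.3 kips → 189 kips.
Block shear: A_gv = 4.875, A_nv = 3.125, A_nt = 0.6875 in²; R_n = min(0.6F_uA_nv, 0.6F_yA_gv) + U_bs·F_u·A_nt = 166.6 kips → 125 kips.
Bolt shear governs: 97.4 kips.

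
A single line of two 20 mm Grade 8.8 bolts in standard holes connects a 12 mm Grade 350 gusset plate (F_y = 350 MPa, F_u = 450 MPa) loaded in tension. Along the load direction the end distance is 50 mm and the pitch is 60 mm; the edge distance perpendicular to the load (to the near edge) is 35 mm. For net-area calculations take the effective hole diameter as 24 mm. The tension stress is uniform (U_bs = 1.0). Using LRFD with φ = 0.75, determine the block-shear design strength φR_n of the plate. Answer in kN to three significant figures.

Shear plane L_v = 50 + 1·60 = 110 mm; A_gv = 110 × 12 = 1320 mm².
A_nv = (110 − 1.5·24) × 12 = 888 mm².
A_nt = (35 − 0.5·24) × 12 = 276 mm².
0.6 F_u A_nv = 239.8 kN; 0.6 F_y A_gv = 277.2 kN → shear rupture governs the shear term.
R_n = 239.8 + 1.0 × 450 × 276 / 1000 = 364 kN.
Design strength φR_n = 0.75 × 364 = 273 kN.

273 kN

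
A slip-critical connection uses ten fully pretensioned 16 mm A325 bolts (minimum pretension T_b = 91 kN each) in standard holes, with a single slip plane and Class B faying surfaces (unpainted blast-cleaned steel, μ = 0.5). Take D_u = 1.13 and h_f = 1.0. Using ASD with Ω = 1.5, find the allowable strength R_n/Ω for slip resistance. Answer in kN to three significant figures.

343 kN

R_n = μ · D_u · h_f · T_b · n_s · n_b = 0.5 × 1.13 × 1.0 × 91 × 1 × 10 = 514.1 kN.
Allowable strength R_n/Ω = 514.1 / 1.5 = 343 kN.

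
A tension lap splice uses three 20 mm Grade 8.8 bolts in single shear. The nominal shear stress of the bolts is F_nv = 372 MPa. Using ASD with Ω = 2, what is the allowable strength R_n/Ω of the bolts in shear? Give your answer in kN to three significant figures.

175 kN

A_b = π × 20² / 4 = 314.2 mm².
R_n = F_nv · A_b · n · n_s = 372 × 314.2 × 3 × 1 / 1000 = 350.6 kN.
Allowable strength R_n/Ω = 350.6 / 2 = 175 kN.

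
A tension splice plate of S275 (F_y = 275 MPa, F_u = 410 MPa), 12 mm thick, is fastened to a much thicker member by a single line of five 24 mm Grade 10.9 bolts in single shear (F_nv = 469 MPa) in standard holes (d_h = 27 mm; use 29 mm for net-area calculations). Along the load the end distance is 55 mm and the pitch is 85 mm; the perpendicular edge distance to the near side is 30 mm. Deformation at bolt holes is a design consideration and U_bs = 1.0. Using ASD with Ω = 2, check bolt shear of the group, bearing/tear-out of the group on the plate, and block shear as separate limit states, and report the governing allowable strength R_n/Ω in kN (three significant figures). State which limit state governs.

Bolt shear: A_b = π·24²/4 = 452.4 mm²; R_n = 469 × 452.4 × 5 × 1 / 1000 = 1061 kN → 1061 / 2 = 530 kN.
Bearing: edge l_c = 41.5, r_n = 245 kN; interior l_c = 58, r_n = 283.4 kN; R_n = 245 + 4·283.4 = 1379 kN → 689 kN.
Block shear: A_gv = 4740, A_nv = 3174, A_nt = 186 mm²; R_n = min(0.6F_uA_nv, 0.6F_yA_gv) + U_bs·F_u·A_nt = 857.1 kN → 429 kN.
Block shear governs: 429 kN.

429 kN (block shear governs)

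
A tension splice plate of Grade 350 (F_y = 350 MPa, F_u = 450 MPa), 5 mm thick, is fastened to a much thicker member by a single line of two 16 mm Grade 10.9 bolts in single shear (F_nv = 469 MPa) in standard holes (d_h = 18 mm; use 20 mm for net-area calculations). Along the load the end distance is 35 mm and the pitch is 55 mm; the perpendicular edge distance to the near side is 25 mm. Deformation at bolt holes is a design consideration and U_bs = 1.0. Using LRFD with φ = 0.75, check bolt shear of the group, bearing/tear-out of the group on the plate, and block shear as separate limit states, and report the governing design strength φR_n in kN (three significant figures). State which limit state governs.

Bolt shear: A_b = π·16²/4 = 201.1 mm²; R_n = 469 × 201.1 × 2 × 1 / 1000 = 188.6 kN → 0.75 × 188.6 = 141 kN.
Bearing: edge l_c = 26, r_n = 70.2 kN; interior l_c = 37, r_n = 86.4 kN; R_n = 70.2 + 1·86.4 = 156.6 kN → 117 kN.
Block shear: A_gv = 450, A_nv = 300, A_nt = 75 mm²; R_n = min(0.6F_uA_nv, 0.6F_yA_gv) + U_bs·F_u·A_nt = 114.8 kN → 86.1 kN.
Block shear governs: 86.1 kN.

86.1 kN (block shear governs)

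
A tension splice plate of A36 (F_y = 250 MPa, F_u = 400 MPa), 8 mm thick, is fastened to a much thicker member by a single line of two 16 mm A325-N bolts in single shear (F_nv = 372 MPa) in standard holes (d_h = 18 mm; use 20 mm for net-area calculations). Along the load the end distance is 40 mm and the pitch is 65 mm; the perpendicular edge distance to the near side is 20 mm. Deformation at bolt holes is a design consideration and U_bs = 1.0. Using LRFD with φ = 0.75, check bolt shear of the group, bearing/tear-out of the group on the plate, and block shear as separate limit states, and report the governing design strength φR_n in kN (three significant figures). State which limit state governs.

Bolt shear: A_b = π·16²/4 = 201.1 mm²; R_n = 372 × 201.1 × 2 × 1 / 1000 = 149.6 kN → 0.75 × 149.6 = 112 kN.
Bearing: edge l_c = 31, r_n = 119 kN; interior l_c = 47, r_n = 122.9 kN; R_n = 119 + 1·122.9 = 241.9 kN → 181 kN.
Block shear: A_gv = 840, A_nv = 600, A_nt = 80 mm²; R_n = min(0.6F_uA_nv, 0.6F_yA_gv) + U_bs·F_u·A_nt = 158 kN → 118 kN.
Bolt shear governs: 112 kN.

112 kN (bolt shear governs)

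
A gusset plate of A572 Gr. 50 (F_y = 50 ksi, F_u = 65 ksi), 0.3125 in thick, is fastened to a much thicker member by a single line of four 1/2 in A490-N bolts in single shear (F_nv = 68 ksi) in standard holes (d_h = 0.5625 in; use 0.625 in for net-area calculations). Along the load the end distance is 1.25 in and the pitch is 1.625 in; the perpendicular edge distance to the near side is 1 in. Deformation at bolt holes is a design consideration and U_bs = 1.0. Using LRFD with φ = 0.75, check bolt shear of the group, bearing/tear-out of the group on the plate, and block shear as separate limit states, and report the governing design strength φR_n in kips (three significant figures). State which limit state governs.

Bolt shear: A_b = π·0.5²/4 = 0.1963 in²; R_n = 68 × 0.1963 × 4 × 1 = 53.41 kips → 0.75 × 53.41 = 40.1 kips.
Bearing: edge l_c = 0.9688, r_n = 23.61 kips; interior l_c = 1.062, r_n = 24.38 kips; R_n = 23.61 + 3·24.38 = 96.74 kips → 72.6 kips.
Block shear: A_gv = 1.914, A_nv = 1.23, A_nt = 0.2148 in²; R_n = min(0.6F_uA_nv, 0.6F_yA_gv) + U_bs·F_u·A_nt = 61.95 kips → 46.5 kips.
Bolt shear governs: 40.1 kips.

40.1 kips (bolt shear governs)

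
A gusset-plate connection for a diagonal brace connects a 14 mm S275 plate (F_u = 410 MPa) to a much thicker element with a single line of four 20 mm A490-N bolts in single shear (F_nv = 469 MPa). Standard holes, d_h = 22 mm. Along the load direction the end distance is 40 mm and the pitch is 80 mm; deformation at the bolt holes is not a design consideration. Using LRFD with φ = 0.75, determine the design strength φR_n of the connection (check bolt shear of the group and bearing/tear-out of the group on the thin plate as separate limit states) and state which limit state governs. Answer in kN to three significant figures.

Bolt shear: A_b = π·20²/4 = 314.2 mm²; R_n = 469 × 314.2 × 4 × 1 / 1000 = 589.4 kN → 0.75 × 589.4 = 442 kN.
Bearing (1.5 l_c t F_u ≤ 3.0 d t F_u): upper limit = 3.0·20·14·410 / 1000 = 344.4 kN.
  Edge l_c = 40 − 22/2 = 29 → r_n = 249.7 kN; interior l_c = 80 − 22 = 58 → r_n = 344.4 kN.
  R_n,bearing = 1·249.7 + 3·344.4 = 1283 kN → 0.75 × 1283 = 962 kN.
Bolt shear governs: 442 kN.

442 kN (bolt shear governs)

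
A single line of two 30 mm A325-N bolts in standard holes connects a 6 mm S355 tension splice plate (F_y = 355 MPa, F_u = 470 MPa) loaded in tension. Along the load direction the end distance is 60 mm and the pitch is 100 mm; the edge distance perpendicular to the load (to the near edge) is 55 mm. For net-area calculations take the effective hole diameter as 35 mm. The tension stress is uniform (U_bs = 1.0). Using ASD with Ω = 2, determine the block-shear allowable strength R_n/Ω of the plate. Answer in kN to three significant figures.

Shear plane L_v = 60 + 1·100 = 160 mm; A_gv = 160 × 6 = 960 mm².
A_nv = (160 − 1.5·35) × 6 = 645 mm².
A_nt = (55 − 0.5·35) × 6 = 225 mm².
0.6 F_u A_nv = 181.9 kN; 0.6 F_y A_gv = 204.5 kN → shear rupture governs the shear term.
R_n = 181.9 + 1.0 × 470 × 225 / 1000 = 287.6 kN.
Allowable strength R_n/Ω = 287.6 / 2 = 144 kN.

144 kN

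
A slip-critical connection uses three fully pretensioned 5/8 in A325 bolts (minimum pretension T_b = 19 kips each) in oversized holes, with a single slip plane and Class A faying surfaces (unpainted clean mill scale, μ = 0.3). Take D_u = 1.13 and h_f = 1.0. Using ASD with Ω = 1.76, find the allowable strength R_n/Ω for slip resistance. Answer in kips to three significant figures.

11 kips

R_n = μ · D_u · h_f · T_b · n_s · n_b = 0.3 × 1.13 × 1.0 × 19 × 1 × 3 = 19.32 kips.
Allowable strength R_n/Ω = 19.32 / 1.76 = 11 kips.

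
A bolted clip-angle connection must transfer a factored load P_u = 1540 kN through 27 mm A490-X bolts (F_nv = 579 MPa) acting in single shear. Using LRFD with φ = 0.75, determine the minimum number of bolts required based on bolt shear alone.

A_b = π·27²/4 = 572.6 mm².
Per-bolt design strength φR_n = 0.75 × 579 × 572.6 × 1 / 1000 = 248.6 kN.
n ≥ 1540 / 248.6 = 6.194 → use 7 bolts.

7 bolts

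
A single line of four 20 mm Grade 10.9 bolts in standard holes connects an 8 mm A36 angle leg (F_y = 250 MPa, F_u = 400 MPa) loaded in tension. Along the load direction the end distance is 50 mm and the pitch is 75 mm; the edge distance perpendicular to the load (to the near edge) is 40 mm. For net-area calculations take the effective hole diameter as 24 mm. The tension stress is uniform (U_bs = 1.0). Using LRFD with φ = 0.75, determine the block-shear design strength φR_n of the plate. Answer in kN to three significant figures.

Shear plane L_v = 50 + 3·75 = 275 mm; A_gv = 275 × 8 = 2200 mm².
A_nv = (275 − 3.5·24) × 8 = 1528 mm².
A_nt = (40 − 0.5·24) × 8 = 224 mm².
0.6 F_u A_nv = 366.7 kN; 0.6 F_y A_gv = 330 kN → shear yielding governs the shear term.
R_n = 330 + 1.0 × 400 × 224 / 1000 = 419.6 kN.
Design strength φR_n = 0.75 × 419.6 = 315 kN.

315 kN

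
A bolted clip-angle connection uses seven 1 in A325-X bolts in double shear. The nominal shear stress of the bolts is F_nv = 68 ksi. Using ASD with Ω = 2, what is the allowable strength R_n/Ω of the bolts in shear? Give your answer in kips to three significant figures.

374 kips

A_b = π × 1² / 4 = 0.7854 in².
R_n = F_nv · A_b · n · n_s = 68 × 0.7854 × 7 × 2 = 747.7 kips.
Allowable strength R_n/Ω = 747.7 / 2 = 374 kips.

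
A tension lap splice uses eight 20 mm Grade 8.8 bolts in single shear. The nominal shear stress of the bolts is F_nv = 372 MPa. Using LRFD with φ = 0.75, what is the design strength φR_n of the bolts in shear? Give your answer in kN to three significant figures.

701 kN

A_b = π × 20² / 4 = 314.2 mm².
R_n = F_nv · A_b · n · n_s = 372 × 314.2 × 8 × 1 / 1000 = 934.9 kN.
Design strength φR_n = 0.75 × 934.9 = 701 kN.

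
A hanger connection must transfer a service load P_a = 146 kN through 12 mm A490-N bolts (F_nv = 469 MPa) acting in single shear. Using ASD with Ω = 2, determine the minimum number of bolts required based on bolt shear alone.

6 bolts

A_b = π·12²/4 = 113.1 mm².
Per-bolt allowable strength R_n/Ω = 469 × 113.1 × 1 / 1000 / 2 = 26.52 kN.
n ≥ 146 / 26.52 = 5.505 → use 6 bolts.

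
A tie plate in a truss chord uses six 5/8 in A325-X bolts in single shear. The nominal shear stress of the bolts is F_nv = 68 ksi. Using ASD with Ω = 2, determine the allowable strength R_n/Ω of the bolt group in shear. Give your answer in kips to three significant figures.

A_b = π × 0.625² / 4 = 0.3068 in².
R_n = F_nv · A_b · n · n_s = 68 × 0.3068 × 6 × 1 = 125.2 kips.
Allowable strength R_n/Ω = 125.2 / 2 = 62.6 kips.

62.6 kips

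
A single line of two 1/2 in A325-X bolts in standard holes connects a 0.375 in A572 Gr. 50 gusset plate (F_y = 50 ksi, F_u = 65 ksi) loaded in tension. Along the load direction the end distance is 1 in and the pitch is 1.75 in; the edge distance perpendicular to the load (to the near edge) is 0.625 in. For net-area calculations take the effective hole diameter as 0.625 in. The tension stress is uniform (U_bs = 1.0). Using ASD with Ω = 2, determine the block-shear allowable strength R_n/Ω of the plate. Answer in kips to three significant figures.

Shear plane L_v = 1 + 1·1.75 = 2.75 in; A_gv = 2.75 × 0.375 = 1.031 in².
A_nv = (2.75 − 1.5·0.625) × 0.375 = 0.6797 in².
A_nt = (0.625 − 0.5·0.625) × 0.375 = 0.1172 in².
0.6 F_u A_nv = 26.51 kips; 0.6 F_y A_gv = 30.94 kips → shear rupture governs the shear term.
R_n = 26.51 + 1.0 × 65 × 0.1172 = 34.12 kips.
Allowable strength R_n/Ω = 34.12 / 2 = 17.1 kips.

17.1 kips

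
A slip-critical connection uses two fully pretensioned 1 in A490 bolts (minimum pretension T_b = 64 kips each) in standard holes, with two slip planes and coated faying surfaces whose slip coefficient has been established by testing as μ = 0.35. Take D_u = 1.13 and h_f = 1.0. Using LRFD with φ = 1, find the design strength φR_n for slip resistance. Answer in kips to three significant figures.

101 kips

R_n = μ · D_u · h_f · T_b · n_s · n_b = 0.35 × 1.13 × 1.0 × 64 × 2 × 2 = 101.2 kips.
Design strength φR_n = 1 × 101.2 = 101 kips.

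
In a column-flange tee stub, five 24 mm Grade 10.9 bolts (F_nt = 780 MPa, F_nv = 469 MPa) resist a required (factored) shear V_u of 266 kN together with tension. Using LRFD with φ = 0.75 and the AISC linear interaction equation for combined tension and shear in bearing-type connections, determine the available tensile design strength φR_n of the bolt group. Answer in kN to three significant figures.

A_b = π·24²/4 = 452.4 mm²; f_rv = 266 × 1000 / (5 × 452.4) = 117.6 MPa.
F'_nt = 1.3 F_nt − (F_nt / φF_nv) f_rv = 1.3·780 − (780/(0.75·469))·117.6 = 753.2 MPa, capped at F_nt → F'_nt = 753.2 MPa.
R_n = F'_nt · A_b · n = 753.2 × 452.4 × 5 / 1000 = 1704 kN.
Design strength φR_n = 0.75 × 1704 = 1280 kN.

1280 kN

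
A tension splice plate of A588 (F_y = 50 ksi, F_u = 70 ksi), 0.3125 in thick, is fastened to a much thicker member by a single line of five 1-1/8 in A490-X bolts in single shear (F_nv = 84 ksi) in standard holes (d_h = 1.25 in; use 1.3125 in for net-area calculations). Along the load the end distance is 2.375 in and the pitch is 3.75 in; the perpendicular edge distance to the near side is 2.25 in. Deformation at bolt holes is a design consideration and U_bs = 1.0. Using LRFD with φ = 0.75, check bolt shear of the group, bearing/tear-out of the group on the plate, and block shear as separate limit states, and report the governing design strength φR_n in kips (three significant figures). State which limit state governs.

Bolt shear: A_b = π·1.125²/4 = 0.994 in²; R_n = 84 × 0.994 × 5 × 1 = 417.5 kips → 0.75 × 417.5 = 313 kips.
Bearing: edge l_c = 1.75, r_n = 45.94 kips; interior l_c = 2.5, r_n = 59.06 kips; R_n = 45.94 + 4·59.06 = 282.2 kips → 212 kips.
Block shear: A_gv = 5.43, A_nv = 3.584, A_nt = 0.498 in²; R_n = min(0.6F_uA_nv, 0.6F_yA_gv) + U_bs·F_u·A_nt = 185.4 kips → 139 kips.
Block shear governs: 139 kips.

139 kips (block shear governs)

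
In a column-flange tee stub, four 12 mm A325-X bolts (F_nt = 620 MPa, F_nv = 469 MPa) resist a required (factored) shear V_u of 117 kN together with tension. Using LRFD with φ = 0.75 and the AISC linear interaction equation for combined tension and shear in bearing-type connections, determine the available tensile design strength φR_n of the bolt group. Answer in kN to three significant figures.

A_b = π·12²/4 = 113.1 mm²; f_rv = 117 × 1000 / (4 × 113.1) = 258.6 MPa.
F'_nt = 1.3 F_nt − (F_nt / φF_nv) f_rv = 1.3·620 − (620/(0.75·469))·258.6 = 350.1 MPa, capped at F_nt → F'_nt = 350.1 MPa.
R_n = F'_nt · A_b · n = 350.1 × 113.1 × 4 / 1000 = 158.4 kN.
Design strength φR_n = 0.75 × 158.4 = 119 kN.

119 kN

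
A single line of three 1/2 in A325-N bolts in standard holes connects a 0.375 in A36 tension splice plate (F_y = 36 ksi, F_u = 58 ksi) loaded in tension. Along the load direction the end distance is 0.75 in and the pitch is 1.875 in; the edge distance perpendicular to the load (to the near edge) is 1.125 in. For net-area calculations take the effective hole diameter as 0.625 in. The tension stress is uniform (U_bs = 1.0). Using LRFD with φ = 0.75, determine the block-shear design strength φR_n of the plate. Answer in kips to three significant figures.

40.6 kips

Shear plane L_v = 0.75 + 2·1.875 = 4.5 in; A_gv = 4.5 × 0.375 = 1.688 in².
A_nv = (4.5 − 2.5·0.625) × 0.375 = 1.102 in².
A_nt = (1.125 − 0.5·0.625) × 0.375 = 0.3047 in².
0.6 F_u A_nv = 38.33 kips; 0.6 F_y A_gv = 36.45 kips → shear yielding governs the shear term.
R_n = 36.45 + 1.0 × 58 × 0.3047 = 54.12 kips.
Design strength φR_n = 0.75 × 54.12 = 40.6 kips.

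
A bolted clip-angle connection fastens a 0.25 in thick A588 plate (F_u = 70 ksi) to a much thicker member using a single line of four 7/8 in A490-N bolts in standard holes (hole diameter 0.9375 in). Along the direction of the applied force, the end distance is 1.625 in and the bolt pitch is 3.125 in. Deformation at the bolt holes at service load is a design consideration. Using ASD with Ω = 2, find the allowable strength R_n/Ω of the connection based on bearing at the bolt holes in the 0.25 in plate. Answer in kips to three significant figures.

67.3 kips

Per bolt r_n = 1.2 l_c t F_u ≤ 2.4 d t F_u; upper limit = 2.4 × 0.875 × 0.25 × 70 = 36.75 kips.
Edge bolt: l_c = 1.625 − 0.9375/2 = 1.156 in → 1.2 × 1.156 × 0.25 × 70 = 24.28 → r_n = 24.28 kips.
Interior bolts: l_c = 3.125 − 0.9375 = 2.188 in → 1.2 × 2.188 × 0.25 × 70 = 45.94 → r_n = 36.75 kips.
R_n = 1 × 24.28 + 3 × 36.75 = 134.5 kips.
Allowable strength R_n/Ω = 134.5 / 2 = 67.3 kips.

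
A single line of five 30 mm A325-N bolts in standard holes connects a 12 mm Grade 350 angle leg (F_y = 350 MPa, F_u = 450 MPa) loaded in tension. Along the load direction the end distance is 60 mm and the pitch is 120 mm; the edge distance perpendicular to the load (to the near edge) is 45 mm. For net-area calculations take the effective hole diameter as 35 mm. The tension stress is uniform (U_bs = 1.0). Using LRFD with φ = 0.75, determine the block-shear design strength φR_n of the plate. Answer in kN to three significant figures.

Shear plane L_v = 60 + 4·120 = 540 mm; A_gv = 540 × 12 = 6480 mm².
A_nv = (540 − 4.5·35) × 12 = 4590 mm².
A_nt = (45 − 0.5·35) × 12 = 330 mm².
0.6 F_u A_nv = 1239 kN; 0.6 F_y A_gv = 1361 kN → shear rupture governs the shear term.
R_n = 1239 + 1.0 × 450 × 330 / 1000 = 1388 kN.
Design strength φR_n = 0.75 × 1388 = 1040 kN.

1040 kN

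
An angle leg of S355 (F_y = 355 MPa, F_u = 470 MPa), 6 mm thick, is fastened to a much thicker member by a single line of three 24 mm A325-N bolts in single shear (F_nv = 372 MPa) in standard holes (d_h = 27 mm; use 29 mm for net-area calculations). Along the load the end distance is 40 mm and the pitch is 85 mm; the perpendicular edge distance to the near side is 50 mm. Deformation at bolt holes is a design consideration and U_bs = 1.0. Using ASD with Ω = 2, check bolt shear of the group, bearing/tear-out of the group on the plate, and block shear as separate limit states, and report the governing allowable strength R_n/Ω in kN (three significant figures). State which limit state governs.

166 kN (block shear governs)

Bolt shear: A_b = π·24²/4 = 452.4 mm²; R_n = 372 × 452.4 × 3 × 1 / 1000 = 504.9 kN → 504.9 / 2 = 252 kN.
Bearing: edge l_c = 26.5, r_n = 89.68 kN; interior l_c = 58, r_n = 162.4 kN; R_n = 89.68 + 2·162.4 = 414.5 kN → 207 kN.
Block shear: A_gv = 1260, A_nv = 825, A_nt = 213 mm²; R_n = min(0.6F_uA_nv, 0.6F_yA_gv) + U_bs·F_u·A_nt = 332.8 kN → 166 kN.
Block shear governs: 166 kN.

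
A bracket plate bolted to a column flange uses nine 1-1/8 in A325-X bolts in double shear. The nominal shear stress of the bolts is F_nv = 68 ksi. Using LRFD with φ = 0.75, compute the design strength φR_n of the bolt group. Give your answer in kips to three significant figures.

A_b = π × 1.125² / 4 = 0.994 in².
R_n = F_nv · A_b · n · n_s = 68 × 0.994 × 9 × 2 = 1217 kips.
Design strength φR_n = 0.75 × 1217 = 913 kips.

913 kips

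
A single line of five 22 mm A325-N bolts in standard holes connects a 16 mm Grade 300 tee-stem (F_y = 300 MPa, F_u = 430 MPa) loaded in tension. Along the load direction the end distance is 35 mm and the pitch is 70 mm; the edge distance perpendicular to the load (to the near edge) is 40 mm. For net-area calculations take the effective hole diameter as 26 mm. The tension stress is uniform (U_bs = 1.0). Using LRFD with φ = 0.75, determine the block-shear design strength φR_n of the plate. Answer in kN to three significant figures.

752 kN

Shear plane L_v = 35 + 4·70 = 315 mm; A_gv = 315 × 16 = 5040 mm².
A_nv = (315 − 4.5·26) × 16 = 3168 mm².
A_nt = (40 − 0.5·26) × 16 = 432 mm².
0.6 F_u A_nv = 817.3 kN; 0.6 F_y A_gv = 907.2 kN → shear rupture governs the shear term.
R_n = 817.3 + 1.0 × 430 × 432 / 1000 = 1003 kN.
Design strength φR_n = 0.75 × 1003 = 752 kN.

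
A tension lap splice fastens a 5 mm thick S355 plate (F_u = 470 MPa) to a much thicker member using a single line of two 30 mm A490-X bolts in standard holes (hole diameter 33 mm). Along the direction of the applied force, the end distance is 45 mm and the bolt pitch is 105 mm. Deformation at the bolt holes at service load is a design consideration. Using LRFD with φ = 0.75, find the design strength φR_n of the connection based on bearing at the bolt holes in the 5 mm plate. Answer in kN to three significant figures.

Per bolt r_n = 1.2 l_c t F_u ≤ 2.4 d t F_u; upper limit = 2.4 × 30 × 5 × 470 / 1000 = 169.2 kN.
Edge bolt: l_c = 45 − 33/2 = 28.5 mm → 1.2 × 28.5 × 5 × 470 / 1000 = 80.37 → r_n = 80.37 kN.
Interior bolts: l_c = 105 − 33 = 72 mm → 1.2 × 72 × 5 × 470 / 1000 = 203 → r_n = 169.2 kN.
R_n = 1 × 80.37 + 1 × 169.2 = 249.6 kN.
Design strength φR_n = 0.75 × 249.6 = 187 kN.

187 kN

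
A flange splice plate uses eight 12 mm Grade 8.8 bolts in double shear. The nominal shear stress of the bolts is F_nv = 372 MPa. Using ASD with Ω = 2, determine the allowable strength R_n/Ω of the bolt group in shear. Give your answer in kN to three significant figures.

A_b = π × 12² / 4 = 113.1 mm².
R_n = F_nv · A_b · n · n_s = 372 × 113.1 × 8 × 2 / 1000 = 673.2 kN.
Allowable strength R_n/Ω = 673.2 / 2 = 337 kN.

337 kN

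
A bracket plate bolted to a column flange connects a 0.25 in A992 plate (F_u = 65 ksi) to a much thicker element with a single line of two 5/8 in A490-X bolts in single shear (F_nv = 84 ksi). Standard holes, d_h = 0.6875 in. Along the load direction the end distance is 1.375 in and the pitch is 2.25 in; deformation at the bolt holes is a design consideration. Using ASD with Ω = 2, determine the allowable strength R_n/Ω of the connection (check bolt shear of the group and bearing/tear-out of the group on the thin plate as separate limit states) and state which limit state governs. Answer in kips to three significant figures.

Bolt shear: A_b = π·0.625²/4 = 0.3068 in²; R_n = 84 × 0.3068 × 2 × 1 = 51.54 kips → 51.54 / 2 = 25.8 kips.
Bearing (1.2 l_c t F_u ≤ 2.4 d t F_u): upper limit = 2.4·0.625·0.25·65 = 24.38 kips.
  Edge l_c = 1.375 − 0.6875/2 = 1.031 → r_n = 20.11 kips; interior l_c = 2.25 − 0.6875 = 1.562 → r_n = 24.38 kips.
  R_n,bearing = 1·20.11 + 1·24.38 = 44.48 kips → 44.48 / 2 = 22.2 kips.
Bearing governs: 22.2 kips.

22.2 kips (bearing governs)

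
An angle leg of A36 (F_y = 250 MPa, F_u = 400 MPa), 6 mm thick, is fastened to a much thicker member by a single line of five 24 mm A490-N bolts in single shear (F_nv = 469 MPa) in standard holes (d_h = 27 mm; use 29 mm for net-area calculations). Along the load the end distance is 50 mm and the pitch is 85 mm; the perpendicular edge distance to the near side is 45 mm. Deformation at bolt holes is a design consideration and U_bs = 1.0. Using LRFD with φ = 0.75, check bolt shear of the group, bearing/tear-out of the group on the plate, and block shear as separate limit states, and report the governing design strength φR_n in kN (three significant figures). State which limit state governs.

318 kN (block shear governs)

Bolt shear: A_b = π·24²/4 = 452.4 mm²; R_n = 469 × 452.4 × 5 × 1 / 1000 = 1061 kN → 0.75 × 1061 = 796 kN.
Bearing: edge l_c = 36.5, r_n = 105.1 kN; interior l_c = 58, r_n = 138.2 kN; R_n = 105.1 + 4·138.2 = 658.1 kN → 494 kN.
Block shear: A_gv = 2340, A_nv = 1557, A_nt = 183 mm²; R_n = min(0.6F_uA_nv, 0.6F_yA_gv) + U_bs·F_u·A_nt = 424.2 kN → 318 kN.
Block shear governs: 318 kN.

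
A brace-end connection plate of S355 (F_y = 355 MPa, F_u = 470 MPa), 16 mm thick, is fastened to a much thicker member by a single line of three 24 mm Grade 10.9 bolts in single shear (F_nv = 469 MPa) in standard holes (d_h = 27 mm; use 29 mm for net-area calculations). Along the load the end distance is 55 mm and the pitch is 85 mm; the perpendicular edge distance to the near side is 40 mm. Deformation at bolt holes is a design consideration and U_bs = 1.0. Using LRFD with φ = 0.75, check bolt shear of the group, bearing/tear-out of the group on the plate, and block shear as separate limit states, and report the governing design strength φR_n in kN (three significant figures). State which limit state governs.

477 kN (bolt shear governs)

Bolt shear: A_b = π·24²/4 = 452.4 mm²; R_n = 469 × 452.4 × 3 × 1 / 1000 = 636.5 kN → 0.75 × 636.5 = 477 kN.
Bearing: edge l_c = 41.5, r_n = 374.5 kN; interior l_c = 58, r_n = 433.2 kN; R_n = 374.5 + 2·433.2 = 1241 kN → 931 kN.
Block shear: A_gv = 3600, A_nv = 2440, A_nt = 408 mm²; R_n = min(0.6F_uA_nv, 0.6F_yA_gv) + U_bs·F_u·A_nt = 879.8 kN → 660 kN.
Bolt shear governs: 477 kN.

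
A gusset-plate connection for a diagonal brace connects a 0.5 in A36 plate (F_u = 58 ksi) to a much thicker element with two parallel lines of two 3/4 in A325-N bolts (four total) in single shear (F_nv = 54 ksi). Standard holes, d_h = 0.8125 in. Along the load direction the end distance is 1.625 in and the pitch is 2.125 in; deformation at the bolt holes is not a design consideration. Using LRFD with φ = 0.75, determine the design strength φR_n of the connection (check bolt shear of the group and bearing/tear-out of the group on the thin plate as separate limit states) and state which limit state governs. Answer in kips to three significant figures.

Bolt shear: A_b = π·0.75²/4 = 0.4418 in²; R_n = 54 × 0.4418 × 4 × 1 = 95.43 kips → 0.75 × 95.43 = 71.6 kips.
Bearing (1.5 l_c t F_u ≤ 3.0 d t F_u): upper limit = 3.0·0.75·0.5·58 = 65.25 kips.
  Edge l_c = 1.625 − 0.8125/2 = 1.219 → r_n = 53.02 kips; interior l_c = 2.125 − 0.8125 = 1.312 → r_n = 57.09 kips.
  R_n,bearing = 2·53.02 + 2·57.09 = 220.2 kips → 0.75 × 220.2 = 165 kips.
Bolt shear governs: 71.6 kips.

71.6 kips (bolt shear governs)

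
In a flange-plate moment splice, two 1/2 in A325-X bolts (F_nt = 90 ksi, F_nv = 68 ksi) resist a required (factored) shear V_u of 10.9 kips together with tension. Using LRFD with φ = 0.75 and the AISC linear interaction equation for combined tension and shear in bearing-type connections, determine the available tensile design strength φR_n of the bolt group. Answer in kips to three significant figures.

A_b = π·0.5²/4 = 0.1963 in²; f_rv = 10.9 / (2 × 0.1963) = 27.76 ksi.
F'_nt = 1.3 F_nt − (F_nt / φF_nv) f_rv = 1.3·90 − (90/(0.75·68))·27.76 = 68.02 ksi, capped at F_nt → F'_nt = 68.02 ksi.
R_n = F'_nt · A_b · n = 68.02 × 0.1963 × 2 = 26.71 kips.
Design strength φR_n = 0.75 × 26.71 = 20 kips.

20 kips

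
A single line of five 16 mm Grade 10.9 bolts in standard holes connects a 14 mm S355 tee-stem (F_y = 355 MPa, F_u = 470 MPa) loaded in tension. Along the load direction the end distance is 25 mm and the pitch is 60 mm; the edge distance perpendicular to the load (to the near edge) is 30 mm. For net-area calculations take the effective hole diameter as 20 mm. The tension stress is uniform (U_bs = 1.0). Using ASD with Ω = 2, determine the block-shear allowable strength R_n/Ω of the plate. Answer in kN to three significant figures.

Shear plane L_v = 25 + 4·60 = 265 mm; A_gv = 265 × 14 = 3710 mm².
A_nv = (265 − 4.5·20) × 14 = 2450 mm².
A_nt = (30 − 0.5·20) × 14 = 280 mm².
0.6 F_u A_nv = 690.9 kN; 0.6 F_y A_gv = 790.2 kN → shear rupture governs the shear term.
R_n = 690.9 + 1.0 × 470 × 280 / 1000 = 822.5 kN.
Allowable strength R_n/Ω = 822.5 / 2 = 411 kN.

411 kN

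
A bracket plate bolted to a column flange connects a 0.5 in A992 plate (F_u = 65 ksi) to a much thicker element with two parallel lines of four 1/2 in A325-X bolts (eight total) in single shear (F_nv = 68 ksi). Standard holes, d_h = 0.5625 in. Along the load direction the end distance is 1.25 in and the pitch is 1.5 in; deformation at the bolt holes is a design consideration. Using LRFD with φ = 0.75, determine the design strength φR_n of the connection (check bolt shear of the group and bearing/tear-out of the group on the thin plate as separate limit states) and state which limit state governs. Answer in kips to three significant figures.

Bolt shear: A_b = π·0.5²/4 = 0.1963 in²; R_n = 68 × 0.1963 × 8 × 1 = 106.8 kips → 0.75 × 106.8 = 80.1 kips.
Bearing (1.2 l_c t F_u ≤ 2.4 d t F_u): upper limit = 2.4·0.5·0.5·65 = 39 kips.
  Edge l_c = 1.25 − 0.5625/2 = 0.9688 → r_n = 37.78 kips; interior l_c = 1.5 − 0.5625 = 0.9375 → r_n = 36.56 kips.
  R_n,bearing = 2·37.78 + 6·36.56 = 294.9 kips → 0.75 × 294.9 = 221 kips.
Bolt shear governs: 80.1 kips.

80.1 kips (bolt shear governs)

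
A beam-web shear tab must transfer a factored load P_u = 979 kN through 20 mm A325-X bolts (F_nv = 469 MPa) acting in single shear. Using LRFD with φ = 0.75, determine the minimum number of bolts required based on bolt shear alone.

A_b = π·20²/4 = 314.2 mm².
Per-bolt design strength φR_n = 0.75 × 469 × 314.2 × 1 / 1000 = 110.5 kN.
n ≥ 979 / 110.5 = 8.859 → use 9 bolts.

9 bolts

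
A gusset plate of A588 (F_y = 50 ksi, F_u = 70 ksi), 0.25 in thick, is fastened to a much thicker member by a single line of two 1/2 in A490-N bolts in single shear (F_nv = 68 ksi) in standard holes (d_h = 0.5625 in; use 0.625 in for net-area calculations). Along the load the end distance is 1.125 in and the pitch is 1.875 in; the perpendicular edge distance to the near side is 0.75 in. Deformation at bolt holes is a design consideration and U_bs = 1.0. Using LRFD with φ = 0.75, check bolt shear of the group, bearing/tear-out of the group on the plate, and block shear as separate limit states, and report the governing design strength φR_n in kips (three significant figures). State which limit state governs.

20 kips (bolt shear governs)

Bolt shear: A_b = π·0.5²/4 = 0.1963 in²; R_n = 68 × 0.1963 × 2 × 1 = 26.7 kips → 0.75 × 26.7 = 20 kips.
Bearing: edge l_c = 0.8438, r_n = 17.72 kips; interior l_c = 1.312, r_n = 21 kips; R_n = 17.72 + 1·21 = 38.72 kips → 29 kips.
Block shear: A_gv = 0.75, A_nv = 0.5156, A_nt = 0.1094 in²; R_n = min(0.6F_uA_nv, 0.6F_yA_gv) + U_bs·F_u·A_nt = 29.31 kips → 22 kips.
Bolt shear governs: 20 kips.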